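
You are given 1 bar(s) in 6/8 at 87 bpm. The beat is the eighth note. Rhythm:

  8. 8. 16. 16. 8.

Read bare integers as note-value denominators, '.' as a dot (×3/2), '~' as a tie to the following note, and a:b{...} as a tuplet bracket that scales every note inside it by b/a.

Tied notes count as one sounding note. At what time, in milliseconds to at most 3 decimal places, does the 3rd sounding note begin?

1. 0.0ms @ 0 + 1034.483ms (3/2)
2. 1034.483ms @ 3/2 + 1034.483ms (3/2)
3. 2068.966ms @ 3 + 517.241ms (3/4)
4. 2586.207ms @ 15/4 + 517.241ms (3/4)
5. 3103.448ms @ 9/2 + 1034.483ms (3/2)

note 3 onset = 3b = 2068.966ms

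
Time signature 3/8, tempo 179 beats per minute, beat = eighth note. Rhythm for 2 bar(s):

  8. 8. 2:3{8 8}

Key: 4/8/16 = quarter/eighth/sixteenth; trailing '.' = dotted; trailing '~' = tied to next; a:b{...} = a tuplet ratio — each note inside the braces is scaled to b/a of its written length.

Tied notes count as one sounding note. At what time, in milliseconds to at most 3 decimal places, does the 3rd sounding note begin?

1. 0.0ms @ 0 + 502.793ms (3/2)
2. 502.793ms @ 3/2 + 502.793ms (3/2)
3. 1005.587ms @ 3 + 502.793ms (3/2)
4. 1508.38ms @ 9/2 + 502.793ms (3/2)

note 3 onset = 3b = 1005.587ms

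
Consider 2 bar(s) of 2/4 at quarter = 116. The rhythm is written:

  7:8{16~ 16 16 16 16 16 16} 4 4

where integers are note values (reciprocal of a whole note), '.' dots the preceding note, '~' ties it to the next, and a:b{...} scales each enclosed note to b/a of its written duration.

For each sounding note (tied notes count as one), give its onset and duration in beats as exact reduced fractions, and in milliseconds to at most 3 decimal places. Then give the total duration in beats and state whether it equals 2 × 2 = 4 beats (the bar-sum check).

1) 0.0ms=0b +295.567ms=4/7b
2) 295.567ms=4/7b +147.783ms=2/7b
3) 443.35ms=6/7b +147.783ms=2/7b
4) 591.133ms=8/7b +147.783ms=2/7b
5) 738.916ms=10/7b +147.783ms=2/7b
6) 886.7ms=12/7b +147.783ms=2/7b
7) 1034.483ms=2b +517.241ms=1b
8) 1551.724ms=3b +517.241ms=1b
Σ=4b of 4 (116bpm 2/4) — PASS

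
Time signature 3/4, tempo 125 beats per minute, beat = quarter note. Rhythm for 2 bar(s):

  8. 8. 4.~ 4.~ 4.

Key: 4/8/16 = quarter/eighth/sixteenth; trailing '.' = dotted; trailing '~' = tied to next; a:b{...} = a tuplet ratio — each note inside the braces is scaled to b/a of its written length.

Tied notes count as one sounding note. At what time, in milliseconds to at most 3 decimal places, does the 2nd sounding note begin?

1. 0.0ms @ 0 + 360.0ms (3/4)
2. 360.0ms @ 3/4 + 360.0ms (3/4)
3. 720.0ms @ 3/2 + 2160.0ms (9/2)

note 2 onset = 3/4b = 360.0ms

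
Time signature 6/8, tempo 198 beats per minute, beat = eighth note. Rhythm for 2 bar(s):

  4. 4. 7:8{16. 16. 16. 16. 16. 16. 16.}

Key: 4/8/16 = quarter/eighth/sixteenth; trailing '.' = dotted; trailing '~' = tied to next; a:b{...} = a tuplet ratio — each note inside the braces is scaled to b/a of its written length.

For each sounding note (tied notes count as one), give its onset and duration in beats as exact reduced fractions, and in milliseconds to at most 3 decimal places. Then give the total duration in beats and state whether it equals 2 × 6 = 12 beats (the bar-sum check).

1) 0.0ms=0b +909.091ms=3b
2) 909.091ms=3b +909.091ms=3b
3) 1818.182ms=6b +259.74ms=6/7b
4) 2077.922ms=48/7b +259.74ms=6/7b
5) 2337.662ms=54/7b +259.74ms=6/7b
6) 2597.403ms=60/7b +259.74ms=6/7b
7) 2857.143ms=66/7b +259.74ms=6/7b
8) 3116.883ms=72/7b +259.74ms=6/7b
9) 3376.623ms=78/7b +259.74ms=6/7b
Σ=12b of 12 (198bpm 6/8) — PASS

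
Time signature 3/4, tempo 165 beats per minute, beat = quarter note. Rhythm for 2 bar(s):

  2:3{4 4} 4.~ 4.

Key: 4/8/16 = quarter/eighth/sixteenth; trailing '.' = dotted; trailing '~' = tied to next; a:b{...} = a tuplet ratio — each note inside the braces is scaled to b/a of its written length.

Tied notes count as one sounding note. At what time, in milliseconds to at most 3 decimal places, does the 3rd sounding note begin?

1. 0.0ms @ 0 + 545.455ms (3/2)
2. 545.455ms @ 3/2 + 545.455ms (3/2)
3. 1090.909ms @ 3 + 1090.909ms (3)

note 3 onset = 3b = 1090.909ms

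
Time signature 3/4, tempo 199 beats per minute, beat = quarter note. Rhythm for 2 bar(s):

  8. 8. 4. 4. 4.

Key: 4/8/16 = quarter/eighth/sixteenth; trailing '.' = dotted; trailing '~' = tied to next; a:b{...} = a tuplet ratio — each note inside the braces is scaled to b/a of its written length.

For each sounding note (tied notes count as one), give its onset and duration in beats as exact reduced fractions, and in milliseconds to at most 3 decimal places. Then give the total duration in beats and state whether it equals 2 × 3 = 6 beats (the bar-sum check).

1) 0.0ms=0b +226.131ms=3/4b
2) 226.131ms=3/4b +226.131ms=3/4b
3) 452.261ms=3/2b +452.261ms=3/2b
4) 904.523ms=3b +452.261ms=3/2b
5) 1356.784ms=9/2b +452.261ms=3/2b
Σ=6b of 6 (199bpm 3/4) — PASS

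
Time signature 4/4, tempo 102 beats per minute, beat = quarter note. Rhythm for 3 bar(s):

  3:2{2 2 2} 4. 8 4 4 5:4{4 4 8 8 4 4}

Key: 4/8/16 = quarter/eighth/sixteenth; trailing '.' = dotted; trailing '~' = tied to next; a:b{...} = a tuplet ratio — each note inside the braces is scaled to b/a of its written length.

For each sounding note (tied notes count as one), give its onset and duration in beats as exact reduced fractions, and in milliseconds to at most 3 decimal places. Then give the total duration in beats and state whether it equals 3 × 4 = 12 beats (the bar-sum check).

1) 0.0ms=0b +784.314ms=4/3b
2) 784.314ms=4/3b +784.314ms=4/3b
3) 1568.627ms=8/3b +784.314ms=4/3b
4) 2352.941ms=4b +882.353ms=3/2b
5) 3235.294ms=11/2b +294.118ms=1/2b
6) 3529.412ms=6b +588.235ms=1b
7) 4117.647ms=7b +588.235ms=1b
8) 4705.882ms=8b +470.588ms=4/5b
9) 5176.471ms=44/5b +470.588ms=4/5b
10) 5647.059ms=48/5b +235.294ms=2/5b
11) 5882.353ms=10b +235.294ms=2/5b
12) 6117.647ms=52/5b +470.588ms=4/5b
13) 6588.235ms=56/5b +470.588ms=4/5b
Σ=12b of 12 (102bpm 4/4) — PASS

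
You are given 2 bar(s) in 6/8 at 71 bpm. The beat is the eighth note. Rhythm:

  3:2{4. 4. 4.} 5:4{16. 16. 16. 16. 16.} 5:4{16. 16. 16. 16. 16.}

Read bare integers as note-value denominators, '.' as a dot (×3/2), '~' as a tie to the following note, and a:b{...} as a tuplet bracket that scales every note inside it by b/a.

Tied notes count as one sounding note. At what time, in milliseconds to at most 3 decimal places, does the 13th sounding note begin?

1. 0.0ms @ 0 + 1690.141ms (2)
2. 1690.141ms @ 2 + 1690.141ms (2)
3. 3380.282ms @ 4 + 1690.141ms (2)
4. 5070.423ms @ 6 + 507.042ms (3/5)
5. 5577.465ms @ 33/5 + 507.042ms (3/5)
6. 6084.507ms @ 36/5 + 507.042ms (3/5)
7. 6591.549ms @ 39/5 + 507.042ms (3/5)
8. 7098.592ms @ 42/5 + 507.042ms (3/5)
9. 7605.634ms @ 9 + 507.042ms (3/5)
10. 8112.676ms @ 48/5 + 507.042ms (3/5)
11. 8619.718ms @ 51/5 + 507.042ms (3/5)
12. 9126.761ms @ 54/5 + 507.042ms (3/5)
13. 9633.803ms @ 57/5 + 507.042ms (3/5)

note 13 onset = 57/5b = 9633.803ms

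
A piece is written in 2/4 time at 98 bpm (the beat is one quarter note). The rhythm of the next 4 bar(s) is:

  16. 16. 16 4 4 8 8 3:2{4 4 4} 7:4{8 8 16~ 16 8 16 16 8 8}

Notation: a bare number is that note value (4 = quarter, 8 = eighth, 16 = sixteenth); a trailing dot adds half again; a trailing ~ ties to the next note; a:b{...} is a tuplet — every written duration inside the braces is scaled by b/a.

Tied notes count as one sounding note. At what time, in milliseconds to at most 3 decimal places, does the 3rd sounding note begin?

note 3 onset = 3/4b = 459.184ms

1. 0.0ms @ 0 + 229.592ms (3/8)
2. 229.592ms @ 3/8 + 229.592ms (3/8)
3. 459.184ms @ 3/4 + 153.061ms (1/4)
4. 612.245ms @ 1 + 612.245ms (1)
5. 1224.49ms @ 2 + 612.245ms (1)
6. 1836.735ms @ 3 + 306.122ms (1/2)
7. 2142.857ms @ 7/2 + 306.122ms (1/2)
8. 2448.98ms @ 4 + 408.163ms (2/3)
9. 2857.143ms @ 14/3 + 408.163ms (2/3)
10. 3265.306ms @ 16/3 + 408.163ms (2/3)
11. 3673.469ms @ 6 + 174.927ms (2/7)
12. 3848.397ms @ 44/7 + 174.927ms (2/7)
13. 4023.324ms @ 46/7 + 174.927ms (2/7)
14. 4198.251ms @ 48/7 + 174.927ms (2/7)
15. 4373.178ms @ 50/7 + 87.464ms (1/7)
16. 4460.641ms @ 51/7 + 87.464ms (1/7)
17. 4548.105ms @ 52/7 + 174.927ms (2/7)
18. 4723.032ms @ 54/7 + 174.927ms (2/7)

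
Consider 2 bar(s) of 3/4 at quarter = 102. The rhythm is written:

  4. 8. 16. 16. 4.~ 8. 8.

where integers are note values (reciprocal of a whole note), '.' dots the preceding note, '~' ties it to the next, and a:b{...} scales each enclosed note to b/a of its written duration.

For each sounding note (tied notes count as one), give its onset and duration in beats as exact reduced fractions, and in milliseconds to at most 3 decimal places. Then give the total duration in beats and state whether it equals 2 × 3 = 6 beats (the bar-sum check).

1) 0.0ms=0b +882.353ms=3/2b
2) 882.353ms=3/2b +441.176ms=3/4b
3) 1323.529ms=9/4b +220.588ms=3/8b
4) 1544.118ms=21/8b +220.588ms=3/8b
5) 1764.706ms=3b +1323.529ms=9/4b
6) 3088.235ms=21/4b +441.176ms=3/4b
Σ=6b of 6 (102bpm 3/4) — PASS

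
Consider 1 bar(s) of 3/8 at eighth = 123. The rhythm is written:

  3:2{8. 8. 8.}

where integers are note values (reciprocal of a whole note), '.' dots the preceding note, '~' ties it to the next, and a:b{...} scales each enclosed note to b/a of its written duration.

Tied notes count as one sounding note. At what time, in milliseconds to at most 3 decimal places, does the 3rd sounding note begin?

1. 0.0ms @ 0 + 487.805ms (1)
2. 487.805ms @ 1 + 487.805ms (1)
3. 975.61ms @ 2 + 487.805ms (1)

note 3 onset = 2b = 975.61ms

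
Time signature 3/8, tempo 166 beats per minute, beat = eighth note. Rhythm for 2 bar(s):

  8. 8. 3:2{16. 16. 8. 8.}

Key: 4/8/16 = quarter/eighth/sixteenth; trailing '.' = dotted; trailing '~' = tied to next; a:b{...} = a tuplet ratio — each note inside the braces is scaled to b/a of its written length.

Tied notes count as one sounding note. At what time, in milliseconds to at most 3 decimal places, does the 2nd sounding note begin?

note 2 onset = 3/2b = 542.169ms

1. 0.0ms @ 0 + 542.169ms (3/2)
2. 542.169ms @ 3/2 + 542.169ms (3/2)
3. 1084.337ms @ 3 + 180.723ms (1/2)
4. 1265.06ms @ 7/2 + 180.723ms (1/2)
5. 1445.783ms @ 4 + 361.446ms (1)
6. 1807.229ms @ 5 + 361.446ms (1)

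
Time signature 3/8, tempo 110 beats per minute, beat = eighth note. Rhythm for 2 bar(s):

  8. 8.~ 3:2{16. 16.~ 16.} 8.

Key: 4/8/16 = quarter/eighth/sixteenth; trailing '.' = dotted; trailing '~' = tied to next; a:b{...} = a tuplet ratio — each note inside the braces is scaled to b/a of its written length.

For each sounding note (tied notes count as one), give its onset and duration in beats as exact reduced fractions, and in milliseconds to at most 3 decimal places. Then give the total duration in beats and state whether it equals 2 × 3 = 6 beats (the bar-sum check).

1) 0.0ms=0b +818.182ms=3/2b
2) 818.182ms=3/2b +1090.909ms=2b
3) 1909.091ms=7/2b +545.455ms=1b
4) 2454.545ms=9/2b +818.182ms=3/2b
Σ=6b of 6 (110bpm 3/8) — PASS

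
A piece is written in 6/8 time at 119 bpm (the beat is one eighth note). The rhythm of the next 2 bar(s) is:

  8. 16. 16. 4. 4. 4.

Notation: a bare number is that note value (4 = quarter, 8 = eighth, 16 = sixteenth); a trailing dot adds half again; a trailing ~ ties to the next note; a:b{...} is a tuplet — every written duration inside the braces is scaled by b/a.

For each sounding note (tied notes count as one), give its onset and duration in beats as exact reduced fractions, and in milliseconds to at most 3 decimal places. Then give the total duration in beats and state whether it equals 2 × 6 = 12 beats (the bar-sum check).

1) 0.0ms=0b +756.303ms=3/2b
2) 756.303ms=3/2b +378.151ms=3/4b
3) 1134.454ms=9/4b +378.151ms=3/4b
4) 1512.605ms=3b +1512.605ms=3b
5) 3025.21ms=6b +1512.605ms=3b
6) 4537.815ms=9b +1512.605ms=3b
Σ=12b of 12 (119bpm 6/8) — PASS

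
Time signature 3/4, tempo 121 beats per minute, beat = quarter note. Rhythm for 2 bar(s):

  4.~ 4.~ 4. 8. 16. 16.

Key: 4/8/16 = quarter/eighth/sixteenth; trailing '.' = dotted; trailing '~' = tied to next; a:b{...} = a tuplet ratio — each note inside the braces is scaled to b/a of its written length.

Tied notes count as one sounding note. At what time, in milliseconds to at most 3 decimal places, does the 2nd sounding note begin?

note 2 onset = 9/2b = 2231.405ms

1. 0.0ms @ 0 + 2231.405ms (9/2)
2. 2231.405ms @ 9/2 + 371.901ms (3/4)
3. 2603.306ms @ 21/4 + 185.95ms (3/8)
4. 2789.256ms @ 45/8 + 185.95ms (3/8)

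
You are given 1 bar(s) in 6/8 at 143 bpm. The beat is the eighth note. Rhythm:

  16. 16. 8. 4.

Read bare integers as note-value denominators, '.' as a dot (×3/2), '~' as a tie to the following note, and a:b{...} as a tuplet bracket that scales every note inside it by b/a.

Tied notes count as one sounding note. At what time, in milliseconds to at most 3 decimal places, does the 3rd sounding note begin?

note 3 onset = 3/2b = 629.371ms

1. 0.0ms @ 0 + 314.685ms (3/4)
2. 314.685ms @ 3/4 + 314.685ms (3/4)
3. 629.371ms @ 3/2 + 629.371ms (3/2)
4. 1258.741ms @ 3 + 1258.741ms (3)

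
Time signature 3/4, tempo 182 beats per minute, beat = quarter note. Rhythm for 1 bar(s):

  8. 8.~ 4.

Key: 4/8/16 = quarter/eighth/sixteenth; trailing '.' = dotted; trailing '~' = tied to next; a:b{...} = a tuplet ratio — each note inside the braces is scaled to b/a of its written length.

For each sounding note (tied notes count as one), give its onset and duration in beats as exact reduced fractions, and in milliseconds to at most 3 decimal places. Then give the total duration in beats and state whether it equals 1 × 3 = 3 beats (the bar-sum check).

1) 0.0ms=0b +247.253ms=3/4b
2) 247.253ms=3/4b +741.758ms=9/4b
Σ=3b of 3 (182bpm 3/4) — PASS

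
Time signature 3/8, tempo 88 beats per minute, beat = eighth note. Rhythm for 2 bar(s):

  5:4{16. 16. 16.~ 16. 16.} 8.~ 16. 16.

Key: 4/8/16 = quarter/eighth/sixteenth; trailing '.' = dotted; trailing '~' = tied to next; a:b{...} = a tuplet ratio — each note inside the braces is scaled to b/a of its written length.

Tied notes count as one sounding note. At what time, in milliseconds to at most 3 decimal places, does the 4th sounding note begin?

1. 0.0ms @ 0 + 409.091ms (3/5)
2. 409.091ms @ 3/5 + 409.091ms (3/5)
3. 818.182ms @ 6/5 + 818.182ms (6/5)
4. 1636.364ms @ 12/5 + 409.091ms (3/5)
5. 2045.455ms @ 3 + 1534.091ms (9/4)
6. 3579.545ms @ 21/4 + 511.364ms (3/4)

note 4 onset = 12/5b = 1636.364ms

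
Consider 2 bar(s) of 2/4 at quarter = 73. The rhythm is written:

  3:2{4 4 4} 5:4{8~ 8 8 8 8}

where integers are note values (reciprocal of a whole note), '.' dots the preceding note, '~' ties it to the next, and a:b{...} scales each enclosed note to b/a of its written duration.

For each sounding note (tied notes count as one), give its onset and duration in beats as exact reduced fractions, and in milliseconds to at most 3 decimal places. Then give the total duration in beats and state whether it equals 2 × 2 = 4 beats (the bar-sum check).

1) 0.0ms=0b +547.945ms=2/3b
2) 547.945ms=2/3b +547.945ms=2/3b
3) 1095.89ms=4/3b +547.945ms=2/3b
4) 1643.836ms=2b +657.534ms=4/5b
5) 2301.37ms=14/5b +328.767ms=2/5b
6) 2630.137ms=16/5b +328.767ms=2/5b
7) 2958.904ms=18/5b +328.767ms=2/5b
Σ=4b of 4 (73bpm 2/4) — PASS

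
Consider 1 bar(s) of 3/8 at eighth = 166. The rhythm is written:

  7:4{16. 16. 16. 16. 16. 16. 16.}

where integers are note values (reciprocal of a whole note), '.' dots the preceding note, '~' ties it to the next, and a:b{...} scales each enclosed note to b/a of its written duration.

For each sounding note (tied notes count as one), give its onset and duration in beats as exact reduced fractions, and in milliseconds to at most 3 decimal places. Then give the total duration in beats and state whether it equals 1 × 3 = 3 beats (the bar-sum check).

1) 0.0ms=0b +154.905ms=3/7b
2) 154.905ms=3/7b +154.905ms=3/7b
3) 309.811ms=6/7b +154.905ms=3/7b
4) 464.716ms=9/7b +154.905ms=3/7b
5) 619.621ms=12/7b +154.905ms=3/7b
6) 774.527ms=15/7b +154.905ms=3/7b
7) 929.432ms=18/7b +154.905ms=3/7b
Σ=3b of 3 (166bpm 3/8) — PASS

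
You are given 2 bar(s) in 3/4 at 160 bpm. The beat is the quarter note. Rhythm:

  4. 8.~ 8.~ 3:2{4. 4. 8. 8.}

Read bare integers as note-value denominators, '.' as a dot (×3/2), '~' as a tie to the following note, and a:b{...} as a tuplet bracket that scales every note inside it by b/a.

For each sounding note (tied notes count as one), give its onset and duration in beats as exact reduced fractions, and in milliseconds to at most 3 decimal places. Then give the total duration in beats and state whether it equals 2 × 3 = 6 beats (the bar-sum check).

1) 0.0ms=0b +562.5ms=3/2b
2) 562.5ms=3/2b +937.5ms=5/2b
3) 1500.0ms=4b +375.0ms=1b
4) 1875.0ms=5b +187.5ms=1/2b
5) 2062.5ms=11/2b +187.5ms=1/2b
Σ=6b of 6 (160bpm 3/4) — PASS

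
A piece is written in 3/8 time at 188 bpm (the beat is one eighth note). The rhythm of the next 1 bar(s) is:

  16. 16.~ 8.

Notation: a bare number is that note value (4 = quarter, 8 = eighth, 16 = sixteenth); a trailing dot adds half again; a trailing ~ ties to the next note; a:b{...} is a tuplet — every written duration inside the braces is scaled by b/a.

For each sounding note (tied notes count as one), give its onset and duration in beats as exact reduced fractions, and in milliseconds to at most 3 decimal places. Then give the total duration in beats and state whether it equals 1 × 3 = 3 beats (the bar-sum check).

1) 0.0ms=0b +239.362ms=3/4b
2) 239.362ms=3/4b +718.085ms=9/4b
Σ=3b of 3 (188bpm 3/8) — PASS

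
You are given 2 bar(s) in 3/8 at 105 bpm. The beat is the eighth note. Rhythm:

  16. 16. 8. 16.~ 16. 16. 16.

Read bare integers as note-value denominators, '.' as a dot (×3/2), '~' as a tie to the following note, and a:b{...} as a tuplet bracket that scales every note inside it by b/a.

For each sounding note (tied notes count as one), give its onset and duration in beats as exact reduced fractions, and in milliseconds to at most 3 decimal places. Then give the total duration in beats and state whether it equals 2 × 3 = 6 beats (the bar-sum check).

1) 0.0ms=0b +428.571ms=3/4b
2) 428.571ms=3/4b +428.571ms=3/4b
3) 857.143ms=3/2b +857.143ms=3/2b
4) 1714.286ms=3b +857.143ms=3/2b
5) 2571.429ms=9/2b +428.571ms=3/4b
6) 3000.0ms=21/4b +428.571ms=3/4b
Σ=6b of 6 (105bpm 3/8) — PASS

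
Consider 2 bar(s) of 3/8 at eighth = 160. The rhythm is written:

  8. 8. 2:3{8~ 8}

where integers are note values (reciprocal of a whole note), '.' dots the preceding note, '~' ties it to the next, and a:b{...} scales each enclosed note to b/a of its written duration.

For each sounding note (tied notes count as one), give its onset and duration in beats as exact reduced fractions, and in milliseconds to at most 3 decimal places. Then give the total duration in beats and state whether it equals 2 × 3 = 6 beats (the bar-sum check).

1) 0.0ms=0b +562.5ms=3/2b
2) 562.5ms=3/2b +562.5ms=3/2b
3) 1125.0ms=3b +1125.0ms=3b
Σ=6b of 6 (160bpm 3/8) — PASS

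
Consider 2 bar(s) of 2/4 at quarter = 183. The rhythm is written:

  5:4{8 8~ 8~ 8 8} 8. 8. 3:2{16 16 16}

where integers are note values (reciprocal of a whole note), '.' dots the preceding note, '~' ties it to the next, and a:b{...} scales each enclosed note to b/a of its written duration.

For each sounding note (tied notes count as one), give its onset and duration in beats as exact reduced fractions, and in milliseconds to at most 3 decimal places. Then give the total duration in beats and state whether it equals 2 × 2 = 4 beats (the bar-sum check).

1) 0.0ms=0b +131.148ms=2/5b
2) 131.148ms=2/5b +393.443ms=6/5b
3) 524.59ms=8/5b +131.148ms=2/5b
4) 655.738ms=2b +245.902ms=3/4b
5) 901.639ms=11/4b +245.902ms=3/4b
6) 1147.541ms=7/2b +54.645ms=1/6b
7) 1202.186ms=11/3b +54.645ms=1/6b
8) 1256.831ms=23/6b +54.645ms=1/6b
Σ=4b of 4 (183bpm 2/4) — PASS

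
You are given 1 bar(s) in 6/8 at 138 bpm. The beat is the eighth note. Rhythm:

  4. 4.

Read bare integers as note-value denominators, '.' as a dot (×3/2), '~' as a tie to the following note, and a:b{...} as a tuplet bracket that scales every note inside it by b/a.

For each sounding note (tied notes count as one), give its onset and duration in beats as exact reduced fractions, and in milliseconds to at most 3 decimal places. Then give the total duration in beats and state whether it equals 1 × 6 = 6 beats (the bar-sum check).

1) 0.0ms=0b +1304.348ms=3b
2) 1304.348ms=3b +1304.348ms=3b
Σ=6b of 6 (138bpm 6/8) — PASS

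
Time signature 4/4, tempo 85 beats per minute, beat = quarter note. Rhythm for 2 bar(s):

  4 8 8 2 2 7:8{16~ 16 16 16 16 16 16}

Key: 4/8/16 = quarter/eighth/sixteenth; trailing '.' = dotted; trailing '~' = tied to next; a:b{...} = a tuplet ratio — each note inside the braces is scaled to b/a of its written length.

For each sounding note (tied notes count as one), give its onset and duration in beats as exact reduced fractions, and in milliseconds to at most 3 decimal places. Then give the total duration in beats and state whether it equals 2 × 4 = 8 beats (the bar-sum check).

1) 0.0ms=0b +705.882ms=1b
2) 705.882ms=1b +352.941ms=1/2b
3) 1058.824ms=3/2b +352.941ms=1/2b
4) 1411.765ms=2b +1411.765ms=2b
5) 2823.529ms=4b +1411.765ms=2b
6) 4235.294ms=6b +403.361ms=4/7b
7) 4638.655ms=46/7b +201.681ms=2/7b
8) 4840.336ms=48/7b +201.681ms=2/7b
9) 5042.017ms=50/7b +201.681ms=2/7b
10) 5243.697ms=52/7b +201.681ms=2/7b
11) 5445.378ms=54/7b +201.681ms=2/7b
Σ=8b of 8 (85bpm 4/4) — PASS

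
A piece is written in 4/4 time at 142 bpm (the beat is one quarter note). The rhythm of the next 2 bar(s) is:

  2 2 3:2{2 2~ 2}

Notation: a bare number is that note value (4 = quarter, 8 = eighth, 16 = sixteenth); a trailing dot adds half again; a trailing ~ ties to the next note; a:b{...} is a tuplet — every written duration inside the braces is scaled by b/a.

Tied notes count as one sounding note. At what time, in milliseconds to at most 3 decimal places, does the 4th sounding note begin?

note 4 onset = 16/3b = 2253.521ms

1. 0.0ms @ 0 + 845.07ms (2)
2. 845.07ms @ 2 + 845.07ms (2)
3. 1690.141ms @ 4 + 563.38ms (4/3)
4. 2253.521ms @ 16/3 + 1126.761ms (8/3)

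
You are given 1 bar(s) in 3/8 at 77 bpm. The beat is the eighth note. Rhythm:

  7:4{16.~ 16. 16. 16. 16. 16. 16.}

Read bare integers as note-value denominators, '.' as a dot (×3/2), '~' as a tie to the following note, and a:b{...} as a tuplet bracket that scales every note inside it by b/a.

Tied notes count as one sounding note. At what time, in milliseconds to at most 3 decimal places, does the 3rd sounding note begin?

1. 0.0ms @ 0 + 667.904ms (6/7)
2. 667.904ms @ 6/7 + 333.952ms (3/7)
3. 1001.855ms @ 9/7 + 333.952ms (3/7)
4. 1335.807ms @ 12/7 + 333.952ms (3/7)
5. 1669.759ms @ 15/7 + 333.952ms (3/7)
6. 2003.711ms @ 18/7 + 333.952ms (3/7)

note 3 onset = 9/7b = 1001.855ms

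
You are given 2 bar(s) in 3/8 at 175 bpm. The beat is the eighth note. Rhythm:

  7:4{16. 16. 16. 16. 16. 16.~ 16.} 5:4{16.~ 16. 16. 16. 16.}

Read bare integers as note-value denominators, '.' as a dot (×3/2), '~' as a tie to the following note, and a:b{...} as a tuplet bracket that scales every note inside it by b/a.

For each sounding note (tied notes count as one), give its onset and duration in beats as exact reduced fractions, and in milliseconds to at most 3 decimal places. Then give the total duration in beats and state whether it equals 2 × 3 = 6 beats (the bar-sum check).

1) 0.0ms=0b +146.939ms=3/7b
2) 146.939ms=3/7b +146.939ms=3/7b
3) 293.878ms=6/7b +146.939ms=3/7b
4) 440.816ms=9/7b +146.939ms=3/7b
5) 587.755ms=12/7b +146.939ms=3/7b
6) 734.694ms=15/7b +293.878ms=6/7b
7) 1028.571ms=3b +411.429ms=6/5b
8) 1440.0ms=21/5b +205.714ms=3/5b
9) 1645.714ms=24/5b +205.714ms=3/5b
10) 1851.429ms=27/5b +205.714ms=3/5b
Σ=6b of 6 (175bpm 3/8) — PASS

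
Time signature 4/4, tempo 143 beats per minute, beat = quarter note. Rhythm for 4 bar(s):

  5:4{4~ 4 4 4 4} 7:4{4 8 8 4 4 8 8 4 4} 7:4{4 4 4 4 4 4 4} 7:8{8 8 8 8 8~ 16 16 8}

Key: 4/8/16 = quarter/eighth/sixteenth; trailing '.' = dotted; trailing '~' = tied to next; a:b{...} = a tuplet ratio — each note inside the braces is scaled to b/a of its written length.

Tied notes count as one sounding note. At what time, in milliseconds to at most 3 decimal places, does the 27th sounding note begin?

1. 0.0ms @ 0 + 671.329ms (8/5)
2. 671.329ms @ 8/5 + 335.664ms (4/5)
3. 1006.993ms @ 12/5 + 335.664ms (4/5)
4. 1342.657ms @ 16/5 + 335.664ms (4/5)
5. 1678.322ms @ 4 + 239.76ms (4/7)
6. 1918.082ms @ 32/7 + 119.88ms (2/7)
7. 2037.962ms @ 34/7 + 119.88ms (2/7)
8. 2157.842ms @ 36/7 + 239.76ms (4/7)
9. 2397.602ms @ 40/7 + 239.76ms (4/7)
10. 2637.363ms @ 44/7 + 119.88ms (2/7)
11. 2757.243ms @ 46/7 + 119.88ms (2/7)
12. 2877.123ms @ 48/7 + 239.76ms (4/7)
13. 3116.883ms @ 52/7 + 239.76ms (4/7)
14. 3356.643ms @ 8 + 239.76ms (4/7)
15. 3596.404ms @ 60/7 + 239.76ms (4/7)
16. 3836.164ms @ 64/7 + 239.76ms (4/7)
17. 4075.924ms @ 68/7 + 239.76ms (4/7)
18. 4315.684ms @ 72/7 + 239.76ms (4/7)
19. 4555.445ms @ 76/7 + 239.76ms (4/7)
20. 4795.205ms @ 80/7 + 239.76ms (4/7)
21. 5034.965ms @ 12 + 239.76ms (4/7)
22. 5274.725ms @ 88/7 + 239.76ms (4/7)
23. 5514.486ms @ 92/7 + 239.76ms (4/7)
24. 5754.246ms @ 96/7 + 239.76ms (4/7)
25. 5994.006ms @ 100/7 + 359.64ms (6/7)
26. 6353.646ms @ 106/7 + 119.88ms (2/7)
27. 6473.526ms @ 108/7 + 239.76ms (4/7)

note 27 onset = 108/7b = 6473.526ms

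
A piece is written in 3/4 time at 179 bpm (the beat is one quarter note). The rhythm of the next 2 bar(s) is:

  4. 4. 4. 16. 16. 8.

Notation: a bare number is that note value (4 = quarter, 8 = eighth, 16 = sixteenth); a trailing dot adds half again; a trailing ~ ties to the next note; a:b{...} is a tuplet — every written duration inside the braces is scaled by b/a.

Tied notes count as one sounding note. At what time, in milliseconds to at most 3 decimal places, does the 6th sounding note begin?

note 6 onset = 21/4b = 1759.777ms

1. 0.0ms @ 0 + 502.793ms (3/2)
2. 502.793ms @ 3/2 + 502.793ms (3/2)
3. 1005.587ms @ 3 + 502.793ms (3/2)
4. 1508.38ms @ 9/2 + 125.698ms (3/8)
5. 1634.078ms @ 39/8 + 125.698ms (3/8)
6. 1759.777ms @ 21/4 + 251.397ms (3/4)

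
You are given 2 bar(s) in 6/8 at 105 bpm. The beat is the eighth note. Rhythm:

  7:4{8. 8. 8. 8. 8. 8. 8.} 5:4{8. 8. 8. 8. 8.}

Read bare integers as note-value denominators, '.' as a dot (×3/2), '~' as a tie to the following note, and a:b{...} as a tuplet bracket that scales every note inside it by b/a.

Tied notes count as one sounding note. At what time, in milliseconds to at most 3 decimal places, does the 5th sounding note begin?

1. 0.0ms @ 0 + 489.796ms (6/7)
2. 489.796ms @ 6/7 + 489.796ms (6/7)
3. 979.592ms @ 12/7 + 489.796ms (6/7)
4. 1469.388ms @ 18/7 + 489.796ms (6/7)
5. 1959.184ms @ 24/7 + 489.796ms (6/7)
6. 2448.98ms @ 30/7 + 489.796ms (6/7)
7. 2938.776ms @ 36/7 + 489.796ms (6/7)
8. 3428.571ms @ 6 + 685.714ms (6/5)
9. 4114.286ms @ 36/5 + 685.714ms (6/5)
10. 4800.0ms @ 42/5 + 685.714ms (6/5)
11. 5485.714ms @ 48/5 + 685.714ms (6/5)
12. 6171.429ms @ 54/5 + 685.714ms (6/5)

note 5 onset = 24/7b = 1959.184ms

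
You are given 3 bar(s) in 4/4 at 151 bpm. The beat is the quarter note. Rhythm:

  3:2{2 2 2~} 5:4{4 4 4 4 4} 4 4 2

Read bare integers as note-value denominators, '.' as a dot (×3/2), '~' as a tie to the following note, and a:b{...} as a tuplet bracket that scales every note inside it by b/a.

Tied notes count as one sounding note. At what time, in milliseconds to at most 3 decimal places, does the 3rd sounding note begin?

1. 0.0ms @ 0 + 529.801ms (4/3)
2. 529.801ms @ 4/3 + 529.801ms (4/3)
3. 1059.603ms @ 8/3 + 847.682ms (32/15)
4. 1907.285ms @ 24/5 + 317.881ms (4/5)
5. 2225.166ms @ 28/5 + 317.881ms (4/5)
6. 2543.046ms @ 32/5 + 317.881ms (4/5)
7. 2860.927ms @ 36/5 + 317.881ms (4/5)
8. 3178.808ms @ 8 + 397.351ms (1)
9. 3576.159ms @ 9 + 397.351ms (1)
10. 3973.51ms @ 10 + 794.702ms (2)

note 3 onset = 8/3b = 1059.603ms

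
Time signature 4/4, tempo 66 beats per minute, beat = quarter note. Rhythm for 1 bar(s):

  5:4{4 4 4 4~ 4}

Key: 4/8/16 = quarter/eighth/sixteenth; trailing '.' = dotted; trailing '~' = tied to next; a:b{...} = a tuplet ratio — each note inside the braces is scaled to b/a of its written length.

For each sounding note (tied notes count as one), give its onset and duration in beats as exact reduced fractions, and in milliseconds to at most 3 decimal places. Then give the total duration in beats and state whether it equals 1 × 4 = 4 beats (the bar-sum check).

1) 0.0ms=0b +727.273ms=4/5b
2) 727.273ms=4/5b +727.273ms=4/5b
3) 1454.545ms=8/5b +727.273ms=4/5b
4) 2181.818ms=12/5b +1454.545ms=8/5b
Σ=4b of 4 (66bpm 4/4) — PASS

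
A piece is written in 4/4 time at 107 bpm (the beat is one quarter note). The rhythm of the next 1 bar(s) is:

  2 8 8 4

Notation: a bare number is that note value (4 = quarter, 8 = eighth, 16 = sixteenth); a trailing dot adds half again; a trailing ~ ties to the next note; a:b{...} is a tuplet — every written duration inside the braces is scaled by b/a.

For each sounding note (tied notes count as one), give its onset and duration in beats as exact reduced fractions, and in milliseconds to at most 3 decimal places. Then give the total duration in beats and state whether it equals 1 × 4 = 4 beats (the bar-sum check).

1) 0.0ms=0b +1121.495ms=2b
2) 1121.495ms=2b +280.374ms=1/2b
3) 1401.869ms=5/2b +280.374ms=1/2b
4) 1682.243ms=3b +560.748ms=1b
Σ=4b of 4 (107bpm 4/4) — PASS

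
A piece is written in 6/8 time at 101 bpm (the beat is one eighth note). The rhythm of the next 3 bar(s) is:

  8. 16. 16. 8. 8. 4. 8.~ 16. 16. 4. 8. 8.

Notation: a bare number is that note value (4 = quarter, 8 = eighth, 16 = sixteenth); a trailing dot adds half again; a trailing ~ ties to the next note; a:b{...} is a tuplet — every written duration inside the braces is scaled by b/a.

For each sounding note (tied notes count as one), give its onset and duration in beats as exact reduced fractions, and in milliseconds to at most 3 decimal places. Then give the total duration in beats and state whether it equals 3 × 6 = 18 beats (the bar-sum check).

1) 0.0ms=0b +891.089ms=3/2b
2) 891.089ms=3/2b +445.545ms=3/4b
3) 1336.634ms=9/4b +445.545ms=3/4b
4) 1782.178ms=3b +891.089ms=3/2b
5) 2673.267ms=9/2b +891.089ms=3/2b
6) 3564.356ms=6b +1782.178ms=3b
7) 5346.535ms=9b +1336.634ms=9/4b
8) 6683.168ms=45/4b +445.545ms=3/4b
9) 7128.713ms=12b +1782.178ms=3b
10) 8910.891ms=15b +891.089ms=3/2b
11) 9801.98ms=33/2b +891.089ms=3/2b
Σ=18b of 18 (101bpm 6/8) — PASS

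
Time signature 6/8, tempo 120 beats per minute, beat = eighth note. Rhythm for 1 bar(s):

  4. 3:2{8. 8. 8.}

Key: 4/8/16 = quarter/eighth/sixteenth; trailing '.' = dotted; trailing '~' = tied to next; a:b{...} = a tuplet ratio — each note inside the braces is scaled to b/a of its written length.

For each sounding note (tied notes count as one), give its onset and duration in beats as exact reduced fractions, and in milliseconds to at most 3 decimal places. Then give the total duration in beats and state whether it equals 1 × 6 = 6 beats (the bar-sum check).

1) 0.0ms=0b +1500.0ms=3b
2) 1500.0ms=3b +500.0ms=1b
3) 2000.0ms=4b +500.0ms=1b
4) 2500.0ms=5b +500.0ms=1b
Σ=6b of 6 (120bpm 6/8) — PASS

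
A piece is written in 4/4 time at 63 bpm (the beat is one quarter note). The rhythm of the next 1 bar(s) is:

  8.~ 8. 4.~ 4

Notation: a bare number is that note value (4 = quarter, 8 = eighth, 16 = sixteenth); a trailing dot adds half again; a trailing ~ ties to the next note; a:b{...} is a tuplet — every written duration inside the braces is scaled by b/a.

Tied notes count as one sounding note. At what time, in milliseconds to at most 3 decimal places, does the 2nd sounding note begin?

note 2 onset = 3/2b = 1428.571ms

1. 0.0ms @ 0 + 1428.571ms (3/2)
2. 1428.571ms @ 3/2 + 2380.952ms (5/2)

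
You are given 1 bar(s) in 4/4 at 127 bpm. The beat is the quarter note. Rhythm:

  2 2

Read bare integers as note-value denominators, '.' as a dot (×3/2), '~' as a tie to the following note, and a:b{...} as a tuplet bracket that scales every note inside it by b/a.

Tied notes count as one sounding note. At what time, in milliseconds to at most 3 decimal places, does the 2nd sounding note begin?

note 2 onset = 2b = 944.882ms

1. 0.0ms @ 0 + 944.882ms (2)
2. 944.882ms @ 2 + 944.882ms (2)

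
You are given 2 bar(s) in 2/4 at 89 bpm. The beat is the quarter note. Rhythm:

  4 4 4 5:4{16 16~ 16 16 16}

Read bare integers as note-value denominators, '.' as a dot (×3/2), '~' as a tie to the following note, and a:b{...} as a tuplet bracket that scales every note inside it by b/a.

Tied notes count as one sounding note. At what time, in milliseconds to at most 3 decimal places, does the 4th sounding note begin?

note 4 onset = 3b = 2022.472ms

1. 0.0ms @ 0 + 674.157ms (1)
2. 674.157ms @ 1 + 674.157ms (1)
3. 1348.315ms @ 2 + 674.157ms (1)
4. 2022.472ms @ 3 + 134.831ms (1/5)
5. 2157.303ms @ 16/5 + 269.663ms (2/5)
6. 2426.966ms @ 18/5 + 134.831ms (1/5)
7. 2561.798ms @ 19/5 + 134.831ms (1/5)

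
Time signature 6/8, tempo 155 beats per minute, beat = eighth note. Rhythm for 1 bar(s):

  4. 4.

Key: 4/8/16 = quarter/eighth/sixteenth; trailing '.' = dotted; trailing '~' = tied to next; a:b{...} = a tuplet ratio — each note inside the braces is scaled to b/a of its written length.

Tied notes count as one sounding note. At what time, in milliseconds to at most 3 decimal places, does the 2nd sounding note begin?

1. 0.0ms @ 0 + 1161.29ms (3)
2. 1161.29ms @ 3 + 1161.29ms (3)

note 2 onset = 3b = 1161.29ms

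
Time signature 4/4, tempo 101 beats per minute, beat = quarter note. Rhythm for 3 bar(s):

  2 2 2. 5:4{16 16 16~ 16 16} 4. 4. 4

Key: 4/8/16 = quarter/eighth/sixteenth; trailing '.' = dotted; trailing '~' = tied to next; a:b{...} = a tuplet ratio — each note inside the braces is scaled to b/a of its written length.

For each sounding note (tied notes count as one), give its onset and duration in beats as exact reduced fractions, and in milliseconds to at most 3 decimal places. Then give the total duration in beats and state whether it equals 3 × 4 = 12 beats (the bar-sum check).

1) 0.0ms=0b +1188.119ms=2b
2) 1188.119ms=2b +1188.119ms=2b
3) 2376.238ms=4b +1782.178ms=3b
4) 4158.416ms=7b +118.812ms=1/5b
5) 4277.228ms=36/5b +118.812ms=1/5b
6) 4396.04ms=37/5b +237.624ms=2/5b
7) 4633.663ms=39/5b +118.812ms=1/5b
8) 4752.475ms=8b +891.089ms=3/2b
9) 5643.564ms=19/2b +891.089ms=3/2b
10) 6534.653ms=11b +594.059ms=1b
Σ=12b of 12 (101bpm 4/4) — PASS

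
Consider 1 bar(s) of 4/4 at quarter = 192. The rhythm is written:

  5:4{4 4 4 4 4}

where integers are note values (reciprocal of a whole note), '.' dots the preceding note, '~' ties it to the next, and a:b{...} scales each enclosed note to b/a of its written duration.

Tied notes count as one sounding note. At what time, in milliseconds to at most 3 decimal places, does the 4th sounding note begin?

1. 0.0ms @ 0 + 250.0ms (4/5)
2. 250.0ms @ 4/5 + 250.0ms (4/5)
3. 500.0ms @ 8/5 + 250.0ms (4/5)
4. 750.0ms @ 12/5 + 250.0ms (4/5)
5. 1000.0ms @ 16/5 + 250.0ms (4/5)

note 4 onset = 12/5b = 750.0ms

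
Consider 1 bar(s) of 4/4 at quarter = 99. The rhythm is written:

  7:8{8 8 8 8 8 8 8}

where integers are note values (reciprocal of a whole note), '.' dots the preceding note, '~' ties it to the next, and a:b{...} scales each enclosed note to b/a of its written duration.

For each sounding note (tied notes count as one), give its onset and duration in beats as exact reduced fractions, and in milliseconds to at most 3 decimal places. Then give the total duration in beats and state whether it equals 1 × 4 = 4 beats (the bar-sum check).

1) 0.0ms=0b +346.32ms=4/7b
2) 346.32ms=4/7b +346.32ms=4/7b
3) 692.641ms=8/7b +346.32ms=4/7b
4) 1038.961ms=12/7b +346.32ms=4/7b
5) 1385.281ms=16/7b +346.32ms=4/7b
6) 1731.602ms=20/7b +346.32ms=4/7b
7) 2077.922ms=24/7b +346.32ms=4/7b
Σ=4b of 4 (99bpm 4/4) — PASS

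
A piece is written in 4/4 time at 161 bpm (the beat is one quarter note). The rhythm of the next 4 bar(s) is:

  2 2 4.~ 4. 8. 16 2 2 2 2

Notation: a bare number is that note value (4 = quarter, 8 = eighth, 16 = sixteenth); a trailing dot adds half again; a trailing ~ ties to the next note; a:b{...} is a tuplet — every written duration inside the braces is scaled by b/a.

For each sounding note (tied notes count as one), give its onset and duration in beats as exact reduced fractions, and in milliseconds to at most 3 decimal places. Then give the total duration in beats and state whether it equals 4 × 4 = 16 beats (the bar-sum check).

1) 0.0ms=0b +745.342ms=2b
2) 745.342ms=2b +745.342ms=2b
3) 1490.683ms=4b +1118.012ms=3b
4) 2608.696ms=7b +279.503ms=3/4b
5) 2888.199ms=31/4b +93.168ms=1/4b
6) 2981.366ms=8b +745.342ms=2b
7) 3726.708ms=10b +745.342ms=2b
8) 4472.05ms=12b +745.342ms=2b
9) 5217.391ms=14b +745.342ms=2b
Σ=16b of 16 (161bpm 4/4) — PASS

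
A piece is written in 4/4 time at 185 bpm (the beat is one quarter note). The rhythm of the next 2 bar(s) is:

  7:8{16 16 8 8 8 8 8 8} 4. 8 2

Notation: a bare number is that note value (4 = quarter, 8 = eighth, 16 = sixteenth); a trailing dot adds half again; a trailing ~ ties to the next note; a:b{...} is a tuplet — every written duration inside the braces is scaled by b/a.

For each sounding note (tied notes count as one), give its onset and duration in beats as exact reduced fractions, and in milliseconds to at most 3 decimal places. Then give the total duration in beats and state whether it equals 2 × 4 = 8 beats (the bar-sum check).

1) 0.0ms=0b +92.664ms=2/7b
2) 92.664ms=2/7b +92.664ms=2/7b
3) 185.328ms=4/7b +185.328ms=4/7b
4) 370.656ms=8/7b +185.328ms=4/7b
5) 555.985ms=12/7b +185.328ms=4/7b
6) 741.313ms=16/7b +185.328ms=4/7b
7) 926.641ms=20/7b +185.328ms=4/7b
8) 1111.969ms=24/7b +185.328ms=4/7b
9) 1297.297ms=4b +486.486ms=3/2b
10) 1783.784ms=11/2b +162.162ms=1/2b
11) 1945.946ms=6b +648.649ms=2b
Σ=8b of 8 (185bpm 4/4) — PASS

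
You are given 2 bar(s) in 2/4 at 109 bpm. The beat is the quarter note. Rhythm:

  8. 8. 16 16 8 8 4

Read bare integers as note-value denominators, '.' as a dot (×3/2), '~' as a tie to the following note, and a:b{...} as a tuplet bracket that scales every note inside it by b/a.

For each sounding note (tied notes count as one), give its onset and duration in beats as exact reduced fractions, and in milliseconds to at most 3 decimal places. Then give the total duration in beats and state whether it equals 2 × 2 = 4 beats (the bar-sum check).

1) 0.0ms=0b +412.844ms=3/4b
2) 412.844ms=3/4b +412.844ms=3/4b
3) 825.688ms=3/2b +137.615ms=1/4b
4) 963.303ms=7/4b +137.615ms=1/4b
5) 1100.917ms=2b +275.229ms=1/2b
6) 1376.147ms=5/2b +275.229ms=1/2b
7) 1651.376ms=3b +550.459ms=1b
Σ=4b of 4 (109bpm 2/4) — PASS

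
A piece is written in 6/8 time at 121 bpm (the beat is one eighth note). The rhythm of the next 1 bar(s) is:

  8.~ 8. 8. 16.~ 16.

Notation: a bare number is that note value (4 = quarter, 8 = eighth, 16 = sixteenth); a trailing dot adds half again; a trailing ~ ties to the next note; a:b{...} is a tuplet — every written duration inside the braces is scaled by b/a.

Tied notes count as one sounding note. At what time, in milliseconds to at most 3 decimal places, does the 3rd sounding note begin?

note 3 onset = 9/2b = 2231.405ms

1. 0.0ms @ 0 + 1487.603ms (3)
2. 1487.603ms @ 3 + 743.802ms (3/2)
3. 2231.405ms @ 9/2 + 743.802ms (3/2)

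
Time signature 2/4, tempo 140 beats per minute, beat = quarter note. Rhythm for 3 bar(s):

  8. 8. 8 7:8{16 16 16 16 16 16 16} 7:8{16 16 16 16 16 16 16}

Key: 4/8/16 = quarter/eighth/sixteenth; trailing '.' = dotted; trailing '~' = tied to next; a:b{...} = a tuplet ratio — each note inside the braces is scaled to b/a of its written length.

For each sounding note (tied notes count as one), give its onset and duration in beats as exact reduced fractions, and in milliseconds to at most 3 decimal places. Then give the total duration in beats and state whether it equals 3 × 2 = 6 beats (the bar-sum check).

1) 0.0ms=0b +321.429ms=3/4b
2) 321.429ms=3/4b +321.429ms=3/4b
3) 642.857ms=3/2b +214.286ms=1/2b
4) 857.143ms=2b +122.449ms=2/7b
5) 979.592ms=16/7b +122.449ms=2/7b
6) 1102.041ms=18/7b +122.449ms=2/7b
7) 1224.49ms=20/7b +122.449ms=2/7b
8) 1346.939ms=22/7b +122.449ms=2/7b
9) 1469.388ms=24/7b +122.449ms=2/7b
10) 1591.837ms=26/7b +122.449ms=2/7b
11) 1714.286ms=4b +122.449ms=2/7b
12) 1836.735ms=30/7b +122.449ms=2/7b
13) 1959.184ms=32/7b +122.449ms=2/7b
14) 2081.633ms=34/7b +122.449ms=2/7b
15) 2204.082ms=36/7b +122.449ms=2/7b
16) 2326.531ms=38/7b +122.449ms=2/7b
17) 2448.98ms=40/7b +122.449ms=2/7b
Σ=6b of 6 (140bpm 2/4) — PASS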